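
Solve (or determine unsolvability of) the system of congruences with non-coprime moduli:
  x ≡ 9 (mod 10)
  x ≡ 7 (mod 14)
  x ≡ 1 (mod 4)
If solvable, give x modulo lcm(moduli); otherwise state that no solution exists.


Moduli 10, 14, 4 are not pairwise coprime, so CRT works modulo lcm(m_i) when all pairwise compatibility conditions hold.
Pairwise compatibility: gcd(m_i, m_j) must divide a_i - a_j for every pair.
Merge one congruence at a time:
  Start: x ≡ 9 (mod 10).
  Combine with x ≡ 7 (mod 14): gcd(10, 14) = 2; 7 - 9 = -2, which IS divisible by 2, so compatible.
    Write x = 9 + 10·t and substitute into x ≡ 7 (mod 14): 10·t ≡ 7 − 9 = -2 (mod 14).
    Divide the congruence (and modulus) by g = 2: 5·t ≡ -1 (mod 7).
    Reduce coefficients mod 7: 5·t ≡ 6 (mod 7).
    The inverse of 5 mod 7 is 3 (since 5·3 = 15 = 2·7 + 1), so t ≡ 3·6 = 18 ≡ 4 (mod 7).
    Then x = 9 + 10·4 = 49, valid modulo lcm(10, 14) = 70: x ≡ 49 (mod 70).
  Combine with x ≡ 1 (mod 4): gcd(70, 4) = 2; 1 - 49 = -48, which IS divisible by 2, so compatible.
    Write x = 49 + 70·t and substitute into x ≡ 1 (mod 4): 70·t ≡ 1 − 49 = -48 (mod 4).
    Divide the congruence (and modulus) by g = 2: 35·t ≡ -24 (mod 2).
    Reduce coefficients mod 2: 1·t ≡ 0 (mod 2).
    So t ≡ 0 (mod 2).
    Then x = 49 + 70·0 = 49, valid modulo lcm(70, 4) = 140: x ≡ 49 (mod 140).
Verify: 49 mod 10 = 9, 49 mod 14 = 7, 49 mod 4 = 1.

x ≡ 49 (mod 140).


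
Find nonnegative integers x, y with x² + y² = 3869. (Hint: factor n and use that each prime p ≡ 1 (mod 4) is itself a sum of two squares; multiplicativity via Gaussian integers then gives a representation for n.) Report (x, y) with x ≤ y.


Step 1: Factor n = 3869 = 53 · 73.
Step 2: Check the mod-4 condition on each prime factor: 53 ≡ 1 (mod 4), exponent 1; 73 ≡ 1 (mod 4), exponent 1.
All primes ≡ 3 (mod 4) appear to even exponent (or don't appear), so by the two-squares theorem n IS expressible as a sum of two squares.
Step 3: Build a representation. Here n = 53 · 73 is a product of primes ≡ 1 (mod 4). Each prime p ≡ 1 (mod 4) is itself a sum of two squares; find a² by testing p − a² for a perfect square:
  53: 53 − 1² = 52, 53 − 2² = 49 = 7² ⇒ 53 = 2² + 7².
  73: 73 − 1² = 72, 73 − 2² = 69, 73 − 3² = 64 = 8² ⇒ 73 = 3² + 8².
  Combine using the Brahmagupta–Fibonacci identity (a² + b²)(c² + d²) = (ac − bd)² + (ad + bc)² = (ac + bd)² + (ad − bc)²:
  53 · 73 = 3869: from (2² + 7²)(3² + 8²), take (2·3 − 7·8, 2·8 + 7·3) = (6 − 56, 16 + 21) = (-50, 37); dropping signs (only squares matter) gives (50, 37); check 50² + 37² = 2500 + 1369 = 3869 ✓.
Step 4: Order so x ≤ y and verify: 37² + 50² = 1369 + 2500 = 3869 = n. ✓

n = 3869 = 37² + 50² (one valid representation with x ≤ y).


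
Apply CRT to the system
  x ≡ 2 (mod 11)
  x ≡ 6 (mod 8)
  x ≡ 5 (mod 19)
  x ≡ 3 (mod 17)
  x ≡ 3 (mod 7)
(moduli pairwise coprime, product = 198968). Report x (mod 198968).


Product of moduli M = 11 · 8 · 19 · 17 · 7 = 198968.
Merge one congruence at a time:
  Start: x ≡ 2 (mod 11).
  Combine with x ≡ 6 (mod 8); new modulus lcm = 88.
    Write x = 2 + 11·t and substitute into x ≡ 6 (mod 8): 11·t ≡ 6 − 2 = 4 (mod 8).
    Reduce coefficients mod 8: 3·t ≡ 4 (mod 8).
    The inverse of 3 mod 8 is 3 (since 3·3 = 9 = 1·8 + 1), so t ≡ 3·4 = 12 ≡ 4 (mod 8).
    Then x = 2 + 11·4 = 46, valid modulo lcm(11, 8) = 88: x ≡ 46 (mod 88).
  Combine with x ≡ 5 (mod 19); new modulus lcm = 1672.
    Write x = 46 + 88·t and substitute into x ≡ 5 (mod 19): 88·t ≡ 5 − 46 = -41 (mod 19).
    Reduce coefficients mod 19: 12·t ≡ 16 (mod 19).
    The inverse of 12 mod 19 is 8 (since 12·8 = 96 = 5·19 + 1), so t ≡ 8·16 = 128 ≡ 14 (mod 19).
    Then x = 46 + 88·14 = 1278, valid modulo lcm(88, 19) = 1672: x ≡ 1278 (mod 1672).
  Combine with x ≡ 3 (mod 17); new modulus lcm = 28424.
    Write x = 1278 + 1672·t and substitute into x ≡ 3 (mod 17): 1672·t ≡ 3 − 1278 = -1275 (mod 17).
    Reduce coefficients mod 17: 6·t ≡ 0 (mod 17).
    The inverse of 6 mod 17 is 3 (since 6·3 = 18 = 1·17 + 1), so t ≡ 3·0 = 0 ≡ 0 (mod 17).
    Then x = 1278 + 1672·0 = 1278, valid modulo lcm(1672, 17) = 28424: x ≡ 1278 (mod 28424).
  Combine with x ≡ 3 (mod 7); new modulus lcm = 198968.
    Write x = 1278 + 28424·t and substitute into x ≡ 3 (mod 7): 28424·t ≡ 3 − 1278 = -1275 (mod 7).
    Reduce coefficients mod 7: 4·t ≡ 6 (mod 7).
    The inverse of 4 mod 7 is 2 (since 4·2 = 8 = 1·7 + 1), so t ≡ 2·6 = 12 ≡ 5 (mod 7).
    Then x = 1278 + 28424·5 = 143398, valid modulo lcm(28424, 7) = 198968: x ≡ 143398 (mod 198968).
Verify against each original: 143398 mod 11 = 2, 143398 mod 8 = 6, 143398 mod 19 = 5, 143398 mod 17 = 3, 143398 mod 7 = 3.

x ≡ 143398 (mod 198968).


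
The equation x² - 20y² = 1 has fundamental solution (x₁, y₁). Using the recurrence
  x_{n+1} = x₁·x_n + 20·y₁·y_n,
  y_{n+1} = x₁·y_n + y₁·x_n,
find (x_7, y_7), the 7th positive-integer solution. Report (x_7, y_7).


Step 1: Find the fundamental solution (x₁, y₁) of x² - 20y² = 1.
  Expand √20 as a continued fraction. a₀ = ⌊√20⌋ = 4; iterate m_{k+1} = d_k·a_k − m_k, d_{k+1} = (20 − m_{k+1}²)/d_k, a_{k+1} = ⌊(a₀ + m_{k+1})/d_{k+1}⌋ (starting m₀ = 0, d₀ = 1), with convergents p_k = a_k·p_{k-1} + p_{k-2}, q_k = a_k·q_{k-1} + q_{k-2} (p₋₁ = 1, q₋₁ = 0):
  k = 0: a₀ = 4; p₀/q₀ = 4/1; p₀² − 20·q₀² = 16 − 20 = -4.
  k = 1: m = 4, d = 4, a = ⌊(4 + 4)/4⌋ = 2; p/q = (2·4 + 1)/(2·1 + 0) = 9/2; p² − 20·q² = 81 − 80 = 1.
  The first convergent with p² − 20·q² = 1 gives the fundamental solution (x₁, y₁) = (9, 2).
Step 2: Apply the recurrence (x_{n+1}, y_{n+1}) = (x₁x_n + 20y₁y_n, x₁y_n + y₁x_n) repeatedly.
  From (x_1, y_1) = (9, 2): x_2 = 9·9 + 20·2·2 = 161; y_2 = 9·2 + 2·9 = 36.
  From (x_2, y_2) = (161, 36): x_3 = 9·161 + 20·2·36 = 2889; y_3 = 9·36 + 2·161 = 646.
  From (x_3, y_3) = (2889, 646): x_4 = 9·2889 + 20·2·646 = 51841; y_4 = 9·646 + 2·2889 = 11592.
  From (x_4, y_4) = (51841, 11592): x_5 = 9·51841 + 20·2·11592 = 930249; y_5 = 9·11592 + 2·51841 = 208010.
  From (x_5, y_5) = (930249, 208010): x_6 = 9·930249 + 20·2·208010 = 16692641; y_6 = 9·208010 + 2·930249 = 3732588.
  From (x_6, y_6) = (16692641, 3732588): x_7 = 9·16692641 + 20·2·3732588 = 299537289; y_7 = 9·3732588 + 2·16692641 = 66978574.
Step 3: Verify x_7² - 20·y_7² = 89722587501469521 - 89722587501469520 = 1 (should be 1). ✓

(x_1, y_1) = (9, 2); (x_7, y_7) = (299537289, 66978574).


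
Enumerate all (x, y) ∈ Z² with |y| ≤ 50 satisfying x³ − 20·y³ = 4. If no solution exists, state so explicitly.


The equation is x³ - 20y³ = 4. For fixed y, x³ = 20·y³ + 4, so a solution requires the RHS to be a perfect cube.
Strategy: iterate y from -50 to 50, compute RHS = 20·y³ + 4, and check whether it is a (positive or negative) perfect cube.
Check small values of y:
  y = 0: RHS = 4 is not a perfect cube.
  y = 1: RHS = 24 is not a perfect cube.
  y = -1: RHS = -16 is not a perfect cube.
  y = 2: RHS = 164 is not a perfect cube.
  y = -2: RHS = -156 is not a perfect cube.
  y = 3: RHS = 544 is not a perfect cube.
  y = -3: RHS = -536 is not a perfect cube.
Continuing the search up to |y| = 50 finds no solutions either.
No (x, y) in the scanned range satisfies the equation.

No integer solutions with |y| ≤ 50.


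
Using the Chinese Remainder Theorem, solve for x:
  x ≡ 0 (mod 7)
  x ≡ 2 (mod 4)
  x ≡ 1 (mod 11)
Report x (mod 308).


Moduli 7, 4, 11 are pairwise coprime; by CRT there is a unique solution modulo M = 7 · 4 · 11 = 308.
Solve pairwise, accumulating the modulus:
  Start with x ≡ 0 (mod 7).
  Combine with x ≡ 2 (mod 4): since gcd(7, 4) = 1, we get a unique residue mod 28.
    Write x = 0 + 7·t and substitute into x ≡ 2 (mod 4): 7·t ≡ 2 − 0 = 2 (mod 4).
    Reduce coefficients mod 4: 3·t ≡ 2 (mod 4).
    The inverse of 3 mod 4 is 3 (since 3·3 = 9 = 2·4 + 1), so t ≡ 3·2 = 6 ≡ 2 (mod 4).
    Then x = 0 + 7·2 = 14, valid modulo lcm(7, 4) = 28: x ≡ 14 (mod 28).
  Combine with x ≡ 1 (mod 11): since gcd(28, 11) = 1, we get a unique residue mod 308.
    Write x = 14 + 28·t and substitute into x ≡ 1 (mod 11): 28·t ≡ 1 − 14 = -13 (mod 11).
    Reduce coefficients mod 11: 6·t ≡ 9 (mod 11).
    The inverse of 6 mod 11 is 2 (since 6·2 = 12 = 1·11 + 1), so t ≡ 2·9 = 18 ≡ 7 (mod 11).
    Then x = 14 + 28·7 = 210, valid modulo lcm(28, 11) = 308: x ≡ 210 (mod 308).
Verify: 210 mod 7 = 0 ✓, 210 mod 4 = 2 ✓, 210 mod 11 = 1 ✓.

x ≡ 210 (mod 308).


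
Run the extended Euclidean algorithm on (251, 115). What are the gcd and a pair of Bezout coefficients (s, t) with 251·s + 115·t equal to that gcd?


Euclidean algorithm on (251, 115) — divide until remainder is 0:
  251 = 2 · 115 + 21
  115 = 5 · 21 + 10
  21 = 2 · 10 + 1
  10 = 10 · 1 + 0
gcd(251, 115) = 1.
Track Bezout coefficients alongside the remainders: start with r₀ = 251 = a·1 + b·0 (s = 1, t = 0) and r₁ = 115 = a·0 + b·1 (s = 0, t = 1); each new remainder r_{k+1} = r_{k-1} − q_k·r_k inherits s_{k+1} = s_{k-1} − q_k·s_k, t_{k+1} = t_{k-1} − q_k·t_k, so r_k = a·s_k + b·t_k at every step:
  q = 2: r = 21, s = 1 − 2·0 = 1, t = 0 − 2·1 = -2  (check: 251·1 + 115·(-2) = 21)
  q = 5: r = 10, s = 0 − 5·1 = -5, t = 1 − 5·(-2) = 11  (check: 251·(-5) + 115·11 = 10)
  q = 2: r = 1, s = 1 − 2·(-5) = 11, t = -2 − 2·11 = -24  (check: 251·11 + 115·(-24) = 1)
The row with r = 1 (the gcd) gives the Bezout coefficients s = 11, t = -24.
Result: 251 · (11) + 115 · (-24) = 1.

gcd(251, 115) = 1; s = 11, t = -24 (check: 251·11 + 115·(-24) = 1).


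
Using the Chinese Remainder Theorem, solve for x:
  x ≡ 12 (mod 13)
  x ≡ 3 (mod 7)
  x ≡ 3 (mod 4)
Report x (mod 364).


Moduli 13, 7, 4 are pairwise coprime; by CRT there is a unique solution modulo M = 13 · 7 · 4 = 364.
Solve pairwise, accumulating the modulus:
  Start with x ≡ 12 (mod 13).
  Combine with x ≡ 3 (mod 7): since gcd(13, 7) = 1, we get a unique residue mod 91.
    Write x = 12 + 13·t and substitute into x ≡ 3 (mod 7): 13·t ≡ 3 − 12 = -9 (mod 7).
    Reduce coefficients mod 7: 6·t ≡ 5 (mod 7).
    The inverse of 6 mod 7 is 6 (since 6·6 = 36 = 5·7 + 1), so t ≡ 6·5 = 30 ≡ 2 (mod 7).
    Then x = 12 + 13·2 = 38, valid modulo lcm(13, 7) = 91: x ≡ 38 (mod 91).
  Combine with x ≡ 3 (mod 4): since gcd(91, 4) = 1, we get a unique residue mod 364.
    Write x = 38 + 91·t and substitute into x ≡ 3 (mod 4): 91·t ≡ 3 − 38 = -35 (mod 4).
    Reduce coefficients mod 4: 3·t ≡ 1 (mod 4).
    The inverse of 3 mod 4 is 3 (since 3·3 = 9 = 2·4 + 1), so t ≡ 3·1 = 3 ≡ 3 (mod 4).
    Then x = 38 + 91·3 = 311, valid modulo lcm(91, 4) = 364: x ≡ 311 (mod 364).
Verify: 311 mod 13 = 12 ✓, 311 mod 7 = 3 ✓, 311 mod 4 = 3 ✓.

x ≡ 311 (mod 364).


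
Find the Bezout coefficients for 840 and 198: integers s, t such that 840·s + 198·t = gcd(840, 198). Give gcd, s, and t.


Euclidean algorithm on (840, 198) — divide until remainder is 0:
  840 = 4 · 198 + 48
  198 = 4 · 48 + 6
  48 = 8 · 6 + 0
gcd(840, 198) = 6.
Track Bezout coefficients alongside the remainders: start with r₀ = 840 = a·1 + b·0 (s = 1, t = 0) and r₁ = 198 = a·0 + b·1 (s = 0, t = 1); each new remainder r_{k+1} = r_{k-1} − q_k·r_k inherits s_{k+1} = s_{k-1} − q_k·s_k, t_{k+1} = t_{k-1} − q_k·t_k, so r_k = a·s_k + b·t_k at every step:
  q = 4: r = 48, s = 1 − 4·0 = 1, t = 0 − 4·1 = -4  (check: 840·1 + 198·(-4) = 48)
  q = 4: r = 6, s = 0 − 4·1 = -4, t = 1 − 4·(-4) = 17  (check: 840·(-4) + 198·17 = 6)
The row with r = 6 (the gcd) gives the Bezout coefficients s = -4, t = 17.
Result: 840 · (-4) + 198 · (17) = 6.

gcd(840, 198) = 6; s = -4, t = 17 (check: 840·(-4) + 198·17 = 6).


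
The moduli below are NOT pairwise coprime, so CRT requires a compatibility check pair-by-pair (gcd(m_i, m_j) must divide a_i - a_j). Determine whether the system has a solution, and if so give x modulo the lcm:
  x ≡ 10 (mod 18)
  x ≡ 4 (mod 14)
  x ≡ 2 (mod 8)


Moduli 18, 14, 8 are not pairwise coprime, so CRT works modulo lcm(m_i) when all pairwise compatibility conditions hold.
Pairwise compatibility: gcd(m_i, m_j) must divide a_i - a_j for every pair.
Merge one congruence at a time:
  Start: x ≡ 10 (mod 18).
  Combine with x ≡ 4 (mod 14): gcd(18, 14) = 2; 4 - 10 = -6, which IS divisible by 2, so compatible.
    Write x = 10 + 18·t and substitute into x ≡ 4 (mod 14): 18·t ≡ 4 − 10 = -6 (mod 14).
    Divide the congruence (and modulus) by g = 2: 9·t ≡ -3 (mod 7).
    Reduce coefficients mod 7: 2·t ≡ 4 (mod 7).
    The inverse of 2 mod 7 is 4 (since 2·4 = 8 = 1·7 + 1), so t ≡ 4·4 = 16 ≡ 2 (mod 7).
    Then x = 10 + 18·2 = 46, valid modulo lcm(18, 14) = 126: x ≡ 46 (mod 126).
  Combine with x ≡ 2 (mod 8): gcd(126, 8) = 2; 2 - 46 = -44, which IS divisible by 2, so compatible.
    Write x = 46 + 126·t and substitute into x ≡ 2 (mod 8): 126·t ≡ 2 − 46 = -44 (mod 8).
    Divide the congruence (and modulus) by g = 2: 63·t ≡ -22 (mod 4).
    Reduce coefficients mod 4: 3·t ≡ 2 (mod 4).
    The inverse of 3 mod 4 is 3 (since 3·3 = 9 = 2·4 + 1), so t ≡ 3·2 = 6 ≡ 2 (mod 4).
    Then x = 46 + 126·2 = 298, valid modulo lcm(126, 8) = 504: x ≡ 298 (mod 504).
Verify: 298 mod 18 = 10, 298 mod 14 = 4, 298 mod 8 = 2.

x ≡ 298 (mod 504).


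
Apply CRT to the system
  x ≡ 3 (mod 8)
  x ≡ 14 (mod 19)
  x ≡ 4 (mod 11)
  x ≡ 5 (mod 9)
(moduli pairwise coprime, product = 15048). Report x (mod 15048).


Product of moduli M = 8 · 19 · 11 · 9 = 15048.
Merge one congruence at a time:
  Start: x ≡ 3 (mod 8).
  Combine with x ≡ 14 (mod 19); new modulus lcm = 152.
    Write x = 3 + 8·t and substitute into x ≡ 14 (mod 19): 8·t ≡ 14 − 3 = 11 (mod 19).
    The inverse of 8 mod 19 is 12 (since 8·12 = 96 = 5·19 + 1), so t ≡ 12·11 = 132 ≡ 18 (mod 19).
    Then x = 3 + 8·18 = 147, valid modulo lcm(8, 19) = 152: x ≡ 147 (mod 152).
  Combine with x ≡ 4 (mod 11); new modulus lcm = 1672.
    Write x = 147 + 152·t and substitute into x ≡ 4 (mod 11): 152·t ≡ 4 − 147 = -143 (mod 11).
    Reduce coefficients mod 11: 9·t ≡ 0 (mod 11).
    The inverse of 9 mod 11 is 5 (since 9·5 = 45 = 4·11 + 1), so t ≡ 5·0 = 0 ≡ 0 (mod 11).
    Then x = 147 + 152·0 = 147, valid modulo lcm(152, 11) = 1672: x ≡ 147 (mod 1672).
  Combine with x ≡ 5 (mod 9); new modulus lcm = 15048.
    Write x = 147 + 1672·t and substitute into x ≡ 5 (mod 9): 1672·t ≡ 5 − 147 = -142 (mod 9).
    Reduce coefficients mod 9: 7·t ≡ 2 (mod 9).
    The inverse of 7 mod 9 is 4 (since 7·4 = 28 = 3·9 + 1), so t ≡ 4·2 = 8 ≡ 8 (mod 9).
    Then x = 147 + 1672·8 = 13523, valid modulo lcm(1672, 9) = 15048: x ≡ 13523 (mod 15048).
Verify against each original: 13523 mod 8 = 3, 13523 mod 19 = 14, 13523 mod 11 = 4, 13523 mod 9 = 5.

x ≡ 13523 (mod 15048).


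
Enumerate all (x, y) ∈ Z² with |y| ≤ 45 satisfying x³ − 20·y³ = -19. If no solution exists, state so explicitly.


The equation is x³ - 20y³ = -19. For fixed y, x³ = 20·y³ − 19, so a solution requires the RHS to be a perfect cube.
Strategy: iterate y from -45 to 45, compute RHS = 20·y³ − 19, and check whether it is a (positive or negative) perfect cube.
Check small values of y:
  y = 0: RHS = -19 is not a perfect cube.
  y = 1: RHS = 1 = (1)³ ⇒ x = 1 works.
  y = -1: RHS = -39 is not a perfect cube.
  y = 2: RHS = 141 is not a perfect cube.
  y = -2: RHS = -179 is not a perfect cube.
  y = 3: RHS = 521 is not a perfect cube.
  y = -3: RHS = -559 is not a perfect cube.
Continuing the search up to |y| = 45 finds no further solutions beyond those listed.
Collected solutions: (1, 1).

Solutions (with |y| ≤ 45): (1, 1).


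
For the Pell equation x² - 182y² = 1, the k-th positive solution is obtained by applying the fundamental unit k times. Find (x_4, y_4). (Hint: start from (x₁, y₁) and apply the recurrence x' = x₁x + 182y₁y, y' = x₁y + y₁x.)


Step 1: Find the fundamental solution (x₁, y₁) of x² - 182y² = 1.
  Expand √182 as a continued fraction. a₀ = ⌊√182⌋ = 13; iterate m_{k+1} = d_k·a_k − m_k, d_{k+1} = (182 − m_{k+1}²)/d_k, a_{k+1} = ⌊(a₀ + m_{k+1})/d_{k+1}⌋ (starting m₀ = 0, d₀ = 1), with convergents p_k = a_k·p_{k-1} + p_{k-2}, q_k = a_k·q_{k-1} + q_{k-2} (p₋₁ = 1, q₋₁ = 0):
  k = 0: a₀ = 13; p₀/q₀ = 13/1; p₀² − 182·q₀² = 169 − 182 = -13.
  k = 1: m = 13, d = 13, a = ⌊(13 + 13)/13⌋ = 2; p/q = (2·13 + 1)/(2·1 + 0) = 27/2; p² − 182·q² = 729 − 728 = 1.
  The first convergent with p² − 182·q² = 1 gives the fundamental solution (x₁, y₁) = (27, 2).
Step 2: Apply the recurrence (x_{n+1}, y_{n+1}) = (x₁x_n + 182y₁y_n, x₁y_n + y₁x_n) repeatedly.
  From (x_1, y_1) = (27, 2): x_2 = 27·27 + 182·2·2 = 1457; y_2 = 27·2 + 2·27 = 108.
  From (x_2, y_2) = (1457, 108): x_3 = 27·1457 + 182·2·108 = 78651; y_3 = 27·108 + 2·1457 = 5830.
  From (x_3, y_3) = (78651, 5830): x_4 = 27·78651 + 182·2·5830 = 4245697; y_4 = 27·5830 + 2·78651 = 314712.
Step 3: Verify x_4² - 182·y_4² = 18025943015809 - 18025943015808 = 1 (should be 1). ✓

(x_1, y_1) = (27, 2); (x_4, y_4) = (4245697, 314712).


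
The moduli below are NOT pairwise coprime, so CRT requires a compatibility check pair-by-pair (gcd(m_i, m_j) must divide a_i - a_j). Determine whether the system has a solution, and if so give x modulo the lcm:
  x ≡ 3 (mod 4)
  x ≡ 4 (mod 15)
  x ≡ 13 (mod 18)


Moduli 4, 15, 18 are not pairwise coprime, so CRT works modulo lcm(m_i) when all pairwise compatibility conditions hold.
Pairwise compatibility: gcd(m_i, m_j) must divide a_i - a_j for every pair.
Merge one congruence at a time:
  Start: x ≡ 3 (mod 4).
  Combine with x ≡ 4 (mod 15): gcd(4, 15) = 1; 4 - 3 = 1, which IS divisible by 1, so compatible.
    Write x = 3 + 4·t and substitute into x ≡ 4 (mod 15): 4·t ≡ 4 − 3 = 1 (mod 15).
    The inverse of 4 mod 15 is 4 (since 4·4 = 16 = 1·15 + 1), so t ≡ 4·1 = 4 ≡ 4 (mod 15).
    Then x = 3 + 4·4 = 19, valid modulo lcm(4, 15) = 60: x ≡ 19 (mod 60).
  Combine with x ≡ 13 (mod 18): gcd(60, 18) = 6; 13 - 19 = -6, which IS divisible by 6, so compatible.
    Write x = 19 + 60·t and substitute into x ≡ 13 (mod 18): 60·t ≡ 13 − 19 = -6 (mod 18).
    Divide the congruence (and modulus) by g = 6: 10·t ≡ -1 (mod 3).
    Reduce coefficients mod 3: 1·t ≡ 2 (mod 3).
    So t ≡ 2 (mod 3).
    Then x = 19 + 60·2 = 139, valid modulo lcm(60, 18) = 180: x ≡ 139 (mod 180).
Verify: 139 mod 4 = 3, 139 mod 15 = 4, 139 mod 18 = 13.

x ≡ 139 (mod 180).


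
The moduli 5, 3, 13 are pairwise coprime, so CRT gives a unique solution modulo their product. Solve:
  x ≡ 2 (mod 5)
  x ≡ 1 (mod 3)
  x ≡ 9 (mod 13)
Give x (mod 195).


Moduli 5, 3, 13 are pairwise coprime; by CRT there is a unique solution modulo M = 5 · 3 · 13 = 195.
Solve pairwise, accumulating the modulus:
  Start with x ≡ 2 (mod 5).
  Combine with x ≡ 1 (mod 3): since gcd(5, 3) = 1, we get a unique residue mod 15.
    Write x = 2 + 5·t and substitute into x ≡ 1 (mod 3): 5·t ≡ 1 − 2 = -1 (mod 3).
    Reduce coefficients mod 3: 2·t ≡ 2 (mod 3).
    The inverse of 2 mod 3 is 2 (since 2·2 = 4 = 1·3 + 1), so t ≡ 2·2 = 4 ≡ 1 (mod 3).
    Then x = 2 + 5·1 = 7, valid modulo lcm(5, 3) = 15: x ≡ 7 (mod 15).
  Combine with x ≡ 9 (mod 13): since gcd(15, 13) = 1, we get a unique residue mod 195.
    Write x = 7 + 15·t and substitute into x ≡ 9 (mod 13): 15·t ≡ 9 − 7 = 2 (mod 13).
    Reduce coefficients mod 13: 2·t ≡ 2 (mod 13).
    The inverse of 2 mod 13 is 7 (since 2·7 = 14 = 1·13 + 1), so t ≡ 7·2 = 14 ≡ 1 (mod 13).
    Then x = 7 + 15·1 = 22, valid modulo lcm(15, 13) = 195: x ≡ 22 (mod 195).
Verify: 22 mod 5 = 2 ✓, 22 mod 3 = 1 ✓, 22 mod 13 = 9 ✓.

x ≡ 22 (mod 195).


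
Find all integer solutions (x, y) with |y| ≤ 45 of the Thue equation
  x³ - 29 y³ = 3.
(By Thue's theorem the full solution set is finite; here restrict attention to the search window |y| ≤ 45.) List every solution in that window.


The equation is x³ - 29y³ = 3. For fixed y, x³ = 29·y³ + 3, so a solution requires the RHS to be a perfect cube.
Strategy: iterate y from -45 to 45, compute RHS = 29·y³ + 3, and check whether it is a (positive or negative) perfect cube.
Check small values of y:
  y = 0: RHS = 3 is not a perfect cube.
  y = 1: RHS = 32 is not a perfect cube.
  y = -1: RHS = -26 is not a perfect cube.
  y = 2: RHS = 235 is not a perfect cube.
  y = -2: RHS = -229 is not a perfect cube.
  y = 3: RHS = 786 is not a perfect cube.
  y = -3: RHS = -780 is not a perfect cube.
Continuing the search up to |y| = 45 finds no solutions either.
No (x, y) in the scanned range satisfies the equation.

No integer solutions with |y| ≤ 45.


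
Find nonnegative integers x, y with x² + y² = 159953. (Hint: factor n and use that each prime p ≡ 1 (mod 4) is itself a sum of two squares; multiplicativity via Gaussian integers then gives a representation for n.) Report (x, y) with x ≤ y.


Step 1: Factor n = 159953 = 17 · 97^2.
Step 2: Check the mod-4 condition on each prime factor: 17 ≡ 1 (mod 4), exponent 1; 97 ≡ 1 (mod 4), exponent 2.
All primes ≡ 3 (mod 4) appear to even exponent (or don't appear), so by the two-squares theorem n IS expressible as a sum of two squares.
Step 3: Build a representation. Here n = 17 · 97 · 97 is a product of primes ≡ 1 (mod 4). Each prime p ≡ 1 (mod 4) is itself a sum of two squares; find a² by testing p − a² for a perfect square:
  17: 17 − 1² = 16 = 4² ⇒ 17 = 1² + 4².
  97: 97 − 1² = 96, 97 − 2² = 93, 97 − 3² = 88, 97 − 4² = 81 = 9² ⇒ 97 = 4² + 9².
  Combine using the Brahmagupta–Fibonacci identity (a² + b²)(c² + d²) = (ac − bd)² + (ad + bc)² = (ac + bd)² + (ad − bc)²:
  17 · 97 = 1649: from (1² + 4²)(4² + 9²), take (1·4 − 4·9, 1·9 + 4·4) = (4 − 36, 9 + 16) = (-32, 25); dropping signs (only squares matter) gives (32, 25); check 32² + 25² = 1024 + 625 = 1649 ✓.
  1649 · 97 = 159953: from (32² + 25²)(4² + 9²), take (32·4 − 25·9, 32·9 + 25·4) = (128 − 225, 288 + 100) = (-97, 388); dropping signs (only squares matter) gives (97, 388); check 97² + 388² = 9409 + 150544 = 159953 ✓.
Step 4: Order so x ≤ y and verify: 97² + 388² = 9409 + 150544 = 159953 = n. ✓

n = 159953 = 97² + 388² (one valid representation with x ≤ y).


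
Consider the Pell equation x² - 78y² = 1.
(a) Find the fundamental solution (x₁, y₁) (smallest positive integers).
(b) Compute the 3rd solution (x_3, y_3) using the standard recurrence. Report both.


Step 1: Find the fundamental solution (x₁, y₁) of x² - 78y² = 1.
  Expand √78 as a continued fraction. a₀ = ⌊√78⌋ = 8; iterate m_{k+1} = d_k·a_k − m_k, d_{k+1} = (78 − m_{k+1}²)/d_k, a_{k+1} = ⌊(a₀ + m_{k+1})/d_{k+1}⌋ (starting m₀ = 0, d₀ = 1), with convergents p_k = a_k·p_{k-1} + p_{k-2}, q_k = a_k·q_{k-1} + q_{k-2} (p₋₁ = 1, q₋₁ = 0):
  k = 0: a₀ = 8; p₀/q₀ = 8/1; p₀² − 78·q₀² = 64 − 78 = -14.
  k = 1: m = 8, d = 14, a = ⌊(8 + 8)/14⌋ = 1; p/q = (1·8 + 1)/(1·1 + 0) = 9/1; p² − 78·q² = 81 − 78 = 3.
  k = 2: m = 6, d = 3, a = ⌊(8 + 6)/3⌋ = 4; p/q = (4·9 + 8)/(4·1 + 1) = 44/5; p² − 78·q² = 1936 − 1950 = -14.
  k = 3: m = 6, d = 14, a = ⌊(8 + 6)/14⌋ = 1; p/q = (1·44 + 9)/(1·5 + 1) = 53/6; p² − 78·q² = 2809 − 2808 = 1.
  The first convergent with p² − 78·q² = 1 gives the fundamental solution (x₁, y₁) = (53, 6).
Step 2: Apply the recurrence (x_{n+1}, y_{n+1}) = (x₁x_n + 78y₁y_n, x₁y_n + y₁x_n) repeatedly.
  From (x_1, y_1) = (53, 6): x_2 = 53·53 + 78·6·6 = 5617; y_2 = 53·6 + 6·53 = 636.
  From (x_2, y_2) = (5617, 636): x_3 = 53·5617 + 78·6·636 = 595349; y_3 = 53·636 + 6·5617 = 67410.
Step 3: Verify x_3² - 78·y_3² = 354440431801 - 354440431800 = 1 (should be 1). ✓

(x_1, y_1) = (53, 6); (x_3, y_3) = (595349, 67410).


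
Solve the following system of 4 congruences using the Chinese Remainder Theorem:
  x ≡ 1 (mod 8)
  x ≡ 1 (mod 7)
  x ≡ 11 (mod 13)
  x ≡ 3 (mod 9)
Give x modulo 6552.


Product of moduli M = 8 · 7 · 13 · 9 = 6552.
Merge one congruence at a time:
  Start: x ≡ 1 (mod 8).
  Combine with x ≡ 1 (mod 7); new modulus lcm = 56.
    Write x = 1 + 8·t and substitute into x ≡ 1 (mod 7): 8·t ≡ 1 − 1 = 0 (mod 7).
    Reduce coefficients mod 7: 1·t ≡ 0 (mod 7).
    So t ≡ 0 (mod 7).
    Then x = 1 + 8·0 = 1, valid modulo lcm(8, 7) = 56: x ≡ 1 (mod 56).
  Combine with x ≡ 11 (mod 13); new modulus lcm = 728.
    Write x = 1 + 56·t and substitute into x ≡ 11 (mod 13): 56·t ≡ 11 − 1 = 10 (mod 13).
    Reduce coefficients mod 13: 4·t ≡ 10 (mod 13).
    The inverse of 4 mod 13 is 10 (since 4·10 = 40 = 3·13 + 1), so t ≡ 10·10 = 100 ≡ 9 (mod 13).
    Then x = 1 + 56·9 = 505, valid modulo lcm(56, 13) = 728: x ≡ 505 (mod 728).
  Combine with x ≡ 3 (mod 9); new modulus lcm = 6552.
    Write x = 505 + 728·t and substitute into x ≡ 3 (mod 9): 728·t ≡ 3 − 505 = -502 (mod 9).
    Reduce coefficients mod 9: 8·t ≡ 2 (mod 9).
    The inverse of 8 mod 9 is 8 (since 8·8 = 64 = 7·9 + 1), so t ≡ 8·2 = 16 ≡ 7 (mod 9).
    Then x = 505 + 728·7 = 5601, valid modulo lcm(728, 9) = 6552: x ≡ 5601 (mod 6552).
Verify against each original: 5601 mod 8 = 1, 5601 mod 7 = 1, 5601 mod 13 = 11, 5601 mod 9 = 3.

x ≡ 5601 (mod 6552).


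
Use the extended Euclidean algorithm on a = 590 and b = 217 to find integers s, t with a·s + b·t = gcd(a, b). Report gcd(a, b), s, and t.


Euclidean algorithm on (590, 217) — divide until remainder is 0:
  590 = 2 · 217 + 156
  217 = 1 · 156 + 61
  156 = 2 · 61 + 34
  61 = 1 · 34 + 27
  34 = 1 · 27 + 7
  27 = 3 · 7 + 6
  7 = 1 · 6 + 1
  6 = 6 · 1 + 0
gcd(590, 217) = 1.
Track Bezout coefficients alongside the remainders: start with r₀ = 590 = a·1 + b·0 (s = 1, t = 0) and r₁ = 217 = a·0 + b·1 (s = 0, t = 1); each new remainder r_{k+1} = r_{k-1} − q_k·r_k inherits s_{k+1} = s_{k-1} − q_k·s_k, t_{k+1} = t_{k-1} − q_k·t_k, so r_k = a·s_k + b·t_k at every step:
  q = 2: r = 156, s = 1 − 2·0 = 1, t = 0 − 2·1 = -2  (check: 590·1 + 217·(-2) = 156)
  q = 1: r = 61, s = 0 − 1·1 = -1, t = 1 − 1·(-2) = 3  (check: 590·(-1) + 217·3 = 61)
  q = 2: r = 34, s = 1 − 2·(-1) = 3, t = -2 − 2·3 = -8  (check: 590·3 + 217·(-8) = 34)
  q = 1: r = 27, s = -1 − 1·3 = -4, t = 3 − 1·(-8) = 11  (check: 590·(-4) + 217·11 = 27)
  q = 1: r = 7, s = 3 − 1·(-4) = 7, t = -8 − 1·11 = -19  (check: 590·7 + 217·(-19) = 7)
  q = 3: r = 6, s = -4 − 3·7 = -25, t = 11 − 3·(-19) = 68  (check: 590·(-25) + 217·68 = 6)
  q = 1: r = 1, s = 7 − 1·(-25) = 32, t = -19 − 1·68 = -87  (check: 590·32 + 217·(-87) = 1)
The row with r = 1 (the gcd) gives the Bezout coefficients s = 32, t = -87.
Result: 590 · (32) + 217 · (-87) = 1.

gcd(590, 217) = 1; s = 32, t = -87 (check: 590·32 + 217·(-87) = 1).


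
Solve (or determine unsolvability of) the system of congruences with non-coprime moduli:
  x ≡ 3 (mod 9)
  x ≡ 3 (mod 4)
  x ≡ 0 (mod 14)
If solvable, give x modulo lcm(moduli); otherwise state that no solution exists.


Moduli 9, 4, 14 are not pairwise coprime, so CRT works modulo lcm(m_i) when all pairwise compatibility conditions hold.
Pairwise compatibility: gcd(m_i, m_j) must divide a_i - a_j for every pair.
Merge one congruence at a time:
  Start: x ≡ 3 (mod 9).
  Combine with x ≡ 3 (mod 4): gcd(9, 4) = 1; 3 - 3 = 0, which IS divisible by 1, so compatible.
    Write x = 3 + 9·t and substitute into x ≡ 3 (mod 4): 9·t ≡ 3 − 3 = 0 (mod 4).
    Reduce coefficients mod 4: 1·t ≡ 0 (mod 4).
    So t ≡ 0 (mod 4).
    Then x = 3 + 9·0 = 3, valid modulo lcm(9, 4) = 36: x ≡ 3 (mod 36).
  Combine with x ≡ 0 (mod 14): gcd(36, 14) = 2, and 0 - 3 = -3 is NOT divisible by 2.
    ⇒ system is inconsistent (no integer solution).

No solution (the system is inconsistent).


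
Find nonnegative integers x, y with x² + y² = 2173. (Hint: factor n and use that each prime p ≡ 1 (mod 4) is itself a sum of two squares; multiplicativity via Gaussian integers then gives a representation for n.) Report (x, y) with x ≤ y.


Step 1: Factor n = 2173 = 41 · 53.
Step 2: Check the mod-4 condition on each prime factor: 41 ≡ 1 (mod 4), exponent 1; 53 ≡ 1 (mod 4), exponent 1.
All primes ≡ 3 (mod 4) appear to even exponent (or don't appear), so by the two-squares theorem n IS expressible as a sum of two squares.
Step 3: Build a representation. Here n = 41 · 53 is a product of primes ≡ 1 (mod 4). Each prime p ≡ 1 (mod 4) is itself a sum of two squares; find a² by testing p − a² for a perfect square:
  41: 41 − 1² = 40, 41 − 2² = 37, 41 − 3² = 32, 41 − 4² = 25 = 5² ⇒ 41 = 4² + 5².
  53: 53 − 1² = 52, 53 − 2² = 49 = 7² ⇒ 53 = 2² + 7².
  Combine using the Brahmagupta–Fibonacci identity (a² + b²)(c² + d²) = (ac − bd)² + (ad + bc)² = (ac + bd)² + (ad − bc)²:
  41 · 53 = 2173: from (4² + 5²)(2² + 7²), take (4·2 − 5·7, 4·7 + 5·2) = (8 − 35, 28 + 10) = (-27, 38); dropping signs (only squares matter) gives (27, 38); check 27² + 38² = 729 + 1444 = 2173 ✓.
Step 4: Order so x ≤ y and verify: 27² + 38² = 729 + 1444 = 2173 = n. ✓

n = 2173 = 27² + 38² (one valid representation with x ≤ y).


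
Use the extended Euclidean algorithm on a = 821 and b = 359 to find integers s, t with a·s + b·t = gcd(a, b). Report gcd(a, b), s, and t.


Euclidean algorithm on (821, 359) — divide until remainder is 0:
  821 = 2 · 359 + 103
  359 = 3 · 103 + 50
  103 = 2 · 50 + 3
  50 = 16 · 3 + 2
  3 = 1 · 2 + 1
  2 = 2 · 1 + 0
gcd(821, 359) = 1.
Track Bezout coefficients alongside the remainders: start with r₀ = 821 = a·1 + b·0 (s = 1, t = 0) and r₁ = 359 = a·0 + b·1 (s = 0, t = 1); each new remainder r_{k+1} = r_{k-1} − q_k·r_k inherits s_{k+1} = s_{k-1} − q_k·s_k, t_{k+1} = t_{k-1} − q_k·t_k, so r_k = a·s_k + b·t_k at every step:
  q = 2: r = 103, s = 1 − 2·0 = 1, t = 0 − 2·1 = -2  (check: 821·1 + 359·(-2) = 103)
  q = 3: r = 50, s = 0 − 3·1 = -3, t = 1 − 3·(-2) = 7  (check: 821·(-3) + 359·7 = 50)
  q = 2: r = 3, s = 1 − 2·(-3) = 7, t = -2 − 2·7 = -16  (check: 821·7 + 359·(-16) = 3)
  q = 16: r = 2, s = -3 − 16·7 = -115, t = 7 − 16·(-16) = 263  (check: 821·(-115) + 359·263 = 2)
  q = 1: r = 1, s = 7 − 1·(-115) = 122, t = -16 − 1·263 = -279  (check: 821·122 + 359·(-279) = 1)
The row with r = 1 (the gcd) gives the Bezout coefficients s = 122, t = -279.
Result: 821 · (122) + 359 · (-279) = 1.

gcd(821, 359) = 1; s = 122, t = -279 (check: 821·122 + 359·(-279) = 1).


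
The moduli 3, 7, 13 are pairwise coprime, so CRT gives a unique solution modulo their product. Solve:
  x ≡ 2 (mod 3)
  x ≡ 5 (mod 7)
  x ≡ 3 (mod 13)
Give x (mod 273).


Moduli 3, 7, 13 are pairwise coprime; by CRT there is a unique solution modulo M = 3 · 7 · 13 = 273.
Solve pairwise, accumulating the modulus:
  Start with x ≡ 2 (mod 3).
  Combine with x ≡ 5 (mod 7): since gcd(3, 7) = 1, we get a unique residue mod 21.
    Write x = 2 + 3·t and substitute into x ≡ 5 (mod 7): 3·t ≡ 5 − 2 = 3 (mod 7).
    The inverse of 3 mod 7 is 5 (since 3·5 = 15 = 2·7 + 1), so t ≡ 5·3 = 15 ≡ 1 (mod 7).
    Then x = 2 + 3·1 = 5, valid modulo lcm(3, 7) = 21: x ≡ 5 (mod 21).
  Combine with x ≡ 3 (mod 13): since gcd(21, 13) = 1, we get a unique residue mod 273.
    Write x = 5 + 21·t and substitute into x ≡ 3 (mod 13): 21·t ≡ 3 − 5 = -2 (mod 13).
    Reduce coefficients mod 13: 8·t ≡ 11 (mod 13).
    The inverse of 8 mod 13 is 5 (since 8·5 = 40 = 3·13 + 1), so t ≡ 5·11 = 55 ≡ 3 (mod 13).
    Then x = 5 + 21·3 = 68, valid modulo lcm(21, 13) = 273: x ≡ 68 (mod 273).
Verify: 68 mod 3 = 2 ✓, 68 mod 7 = 5 ✓, 68 mod 13 = 3 ✓.

x ≡ 68 (mod 273).


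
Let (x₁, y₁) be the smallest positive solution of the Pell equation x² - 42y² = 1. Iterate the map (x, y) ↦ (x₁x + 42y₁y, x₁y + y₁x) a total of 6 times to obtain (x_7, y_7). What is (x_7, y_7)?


Step 1: Find the fundamental solution (x₁, y₁) of x² - 42y² = 1.
  Expand √42 as a continued fraction. a₀ = ⌊√42⌋ = 6; iterate m_{k+1} = d_k·a_k − m_k, d_{k+1} = (42 − m_{k+1}²)/d_k, a_{k+1} = ⌊(a₀ + m_{k+1})/d_{k+1}⌋ (starting m₀ = 0, d₀ = 1), with convergents p_k = a_k·p_{k-1} + p_{k-2}, q_k = a_k·q_{k-1} + q_{k-2} (p₋₁ = 1, q₋₁ = 0):
  k = 0: a₀ = 6; p₀/q₀ = 6/1; p₀² − 42·q₀² = 36 − 42 = -6.
  k = 1: m = 6, d = 6, a = ⌊(6 + 6)/6⌋ = 2; p/q = (2·6 + 1)/(2·1 + 0) = 13/2; p² − 42·q² = 169 − 168 = 1.
  The first convergent with p² − 42·q² = 1 gives the fundamental solution (x₁, y₁) = (13, 2).
Step 2: Apply the recurrence (x_{n+1}, y_{n+1}) = (x₁x_n + 42y₁y_n, x₁y_n + y₁x_n) repeatedly.
  From (x_1, y_1) = (13, 2): x_2 = 13·13 + 42·2·2 = 337; y_2 = 13·2 + 2·13 = 52.
  From (x_2, y_2) = (337, 52): x_3 = 13·337 + 42·2·52 = 8749; y_3 = 13·52 + 2·337 = 1350.
  From (x_3, y_3) = (8749, 1350): x_4 = 13·8749 + 42·2·1350 = 227137; y_4 = 13·1350 + 2·8749 = 35048.
  From (x_4, y_4) = (227137, 35048): x_5 = 13·227137 + 42·2·35048 = 5896813; y_5 = 13·35048 + 2·227137 = 909898.
  From (x_5, y_5) = (5896813, 909898): x_6 = 13·5896813 + 42·2·909898 = 153090001; y_6 = 13·909898 + 2·5896813 = 23622300.
  From (x_6, y_6) = (153090001, 23622300): x_7 = 13·153090001 + 42·2·23622300 = 3974443213; y_7 = 13·23622300 + 2·153090001 = 613269902.
Step 3: Verify x_7² - 42·y_7² = 15796198853361763369 - 15796198853361763368 = 1 (should be 1). ✓

(x_1, y_1) = (13, 2); (x_7, y_7) = (3974443213, 613269902).


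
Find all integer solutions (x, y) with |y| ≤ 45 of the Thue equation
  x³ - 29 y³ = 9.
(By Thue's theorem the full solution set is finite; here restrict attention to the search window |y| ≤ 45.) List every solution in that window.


The equation is x³ - 29y³ = 9. For fixed y, x³ = 29·y³ + 9, so a solution requires the RHS to be a perfect cube.
Strategy: iterate y from -45 to 45, compute RHS = 29·y³ + 9, and check whether it is a (positive or negative) perfect cube.
Check small values of y:
  y = 0: RHS = 9 is not a perfect cube.
  y = 1: RHS = 38 is not a perfect cube.
  y = -1: RHS = -20 is not a perfect cube.
  y = 2: RHS = 241 is not a perfect cube.
  y = -2: RHS = -223 is not a perfect cube.
  y = 3: RHS = 792 is not a perfect cube.
  y = -3: RHS = -774 is not a perfect cube.
Continuing the search up to |y| = 45 finds no solutions either.
No (x, y) in the scanned range satisfies the equation.

No integer solutions with |y| ≤ 45.


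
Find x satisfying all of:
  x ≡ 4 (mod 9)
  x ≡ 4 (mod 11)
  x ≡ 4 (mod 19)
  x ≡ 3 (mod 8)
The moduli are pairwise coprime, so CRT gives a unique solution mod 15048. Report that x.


Product of moduli M = 9 · 11 · 19 · 8 = 15048.
Merge one congruence at a time:
  Start: x ≡ 4 (mod 9).
  Combine with x ≡ 4 (mod 11); new modulus lcm = 99.
    Write x = 4 + 9·t and substitute into x ≡ 4 (mod 11): 9·t ≡ 4 − 4 = 0 (mod 11).
    The inverse of 9 mod 11 is 5 (since 9·5 = 45 = 4·11 + 1), so t ≡ 5·0 = 0 ≡ 0 (mod 11).
    Then x = 4 + 9·0 = 4, valid modulo lcm(9, 11) = 99: x ≡ 4 (mod 99).
  Combine with x ≡ 4 (mod 19); new modulus lcm = 1881.
    Write x = 4 + 99·t and substitute into x ≡ 4 (mod 19): 99·t ≡ 4 − 4 = 0 (mod 19).
    Reduce coefficients mod 19: 4·t ≡ 0 (mod 19).
    The inverse of 4 mod 19 is 5 (since 4·5 = 20 = 1·19 + 1), so t ≡ 5·0 = 0 ≡ 0 (mod 19).
    Then x = 4 + 99·0 = 4, valid modulo lcm(99, 19) = 1881: x ≡ 4 (mod 1881).
  Combine with x ≡ 3 (mod 8); new modulus lcm = 15048.
    Write x = 4 + 1881·t and substitute into x ≡ 3 (mod 8): 1881·t ≡ 3 − 4 = -1 (mod 8).
    Reduce coefficients mod 8: 1·t ≡ 7 (mod 8).
    So t ≡ 7 (mod 8).
    Then x = 4 + 1881·7 = 13171, valid modulo lcm(1881, 8) = 15048: x ≡ 13171 (mod 15048).
Verify against each original: 13171 mod 9 = 4, 13171 mod 11 = 4, 13171 mod 19 = 4, 13171 mod 8 = 3.

x ≡ 13171 (mod 15048).


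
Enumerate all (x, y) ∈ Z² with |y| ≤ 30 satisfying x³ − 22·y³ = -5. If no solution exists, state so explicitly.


The equation is x³ - 22y³ = -5. For fixed y, x³ = 22·y³ − 5, so a solution requires the RHS to be a perfect cube.
Strategy: iterate y from -30 to 30, compute RHS = 22·y³ − 5, and check whether it is a (positive or negative) perfect cube.
Check small values of y:
  y = 0: RHS = -5 is not a perfect cube.
  y = 1: RHS = 17 is not a perfect cube.
  y = -1: RHS = -27 = (-3)³ ⇒ x = -3 works.
  y = 2: RHS = 171 is not a perfect cube.
  y = -2: RHS = -181 is not a perfect cube.
  y = 3: RHS = 589 is not a perfect cube.
  y = -3: RHS = -599 is not a perfect cube.
Continuing the search up to |y| = 30 finds no further solutions beyond those listed.
Collected solutions: (-3, -1).

Solutions (with |y| ≤ 30): (-3, -1).


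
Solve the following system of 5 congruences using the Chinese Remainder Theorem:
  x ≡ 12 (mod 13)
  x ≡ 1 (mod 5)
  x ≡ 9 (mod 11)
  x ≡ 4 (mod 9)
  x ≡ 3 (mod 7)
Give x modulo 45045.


Product of moduli M = 13 · 5 · 11 · 9 · 7 = 45045.
Merge one congruence at a time:
  Start: x ≡ 12 (mod 13).
  Combine with x ≡ 1 (mod 5); new modulus lcm = 65.
    Write x = 12 + 13·t and substitute into x ≡ 1 (mod 5): 13·t ≡ 1 − 12 = -11 (mod 5).
    Reduce coefficients mod 5: 3·t ≡ 4 (mod 5).
    The inverse of 3 mod 5 is 2 (since 3·2 = 6 = 1·5 + 1), so t ≡ 2·4 = 8 ≡ 3 (mod 5).
    Then x = 12 + 13·3 = 51, valid modulo lcm(13, 5) = 65: x ≡ 51 (mod 65).
  Combine with x ≡ 9 (mod 11); new modulus lcm = 715.
    Write x = 51 + 65·t and substitute into x ≡ 9 (mod 11): 65·t ≡ 9 − 51 = -42 (mod 11).
    Reduce coefficients mod 11: 10·t ≡ 2 (mod 11).
    The inverse of 10 mod 11 is 10 (since 10·10 = 100 = 9·11 + 1), so t ≡ 10·2 = 20 ≡ 9 (mod 11).
    Then x = 51 + 65·9 = 636, valid modulo lcm(65, 11) = 715: x ≡ 636 (mod 715).
  Combine with x ≡ 4 (mod 9); new modulus lcm = 6435.
    Write x = 636 + 715·t and substitute into x ≡ 4 (mod 9): 715·t ≡ 4 − 636 = -632 (mod 9).
    Reduce coefficients mod 9: 4·t ≡ 7 (mod 9).
    The inverse of 4 mod 9 is 7 (since 4·7 = 28 = 3·9 + 1), so t ≡ 7·7 = 49 ≡ 4 (mod 9).
    Then x = 636 + 715·4 = 3496, valid modulo lcm(715, 9) = 6435: x ≡ 3496 (mod 6435).
  Combine with x ≡ 3 (mod 7); new modulus lcm = 45045.
    Write x = 3496 + 6435·t and substitute into x ≡ 3 (mod 7): 6435·t ≡ 3 − 3496 = -3493 (mod 7).
    Reduce coefficients mod 7: 2·t ≡ 0 (mod 7).
    The inverse of 2 mod 7 is 4 (since 2·4 = 8 = 1·7 + 1), so t ≡ 4·0 = 0 ≡ 0 (mod 7).
    Then x = 3496 + 6435·0 = 3496, valid modulo lcm(6435, 7) = 45045: x ≡ 3496 (mod 45045).
Verify against each original: 3496 mod 13 = 12, 3496 mod 5 = 1, 3496 mod 11 = 9, 3496 mod 9 = 4, 3496 mod 7 = 3.

x ≡ 3496 (mod 45045).


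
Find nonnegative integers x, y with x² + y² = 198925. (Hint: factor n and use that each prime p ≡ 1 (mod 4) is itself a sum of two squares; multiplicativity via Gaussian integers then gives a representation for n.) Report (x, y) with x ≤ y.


Step 1: Factor n = 198925 = 5^2 · 73 · 109.
Step 2: Check the mod-4 condition on each prime factor: 5 ≡ 1 (mod 4), exponent 2; 73 ≡ 1 (mod 4), exponent 1; 109 ≡ 1 (mod 4), exponent 1.
All primes ≡ 3 (mod 4) appear to even exponent (or don't appear), so by the two-squares theorem n IS expressible as a sum of two squares.
Step 3: Build a representation. Group n = k² · m with k = 5 and m = 73 · 109 = 7957 (a product of primes ≡ 1 (mod 4)); a representation of m scales to one of n via (k·x)² + (k·y)² = k²(x² + y²). Each prime p ≡ 1 (mod 4) is itself a sum of two squares; find a² by testing p − a² for a perfect square:
  73: 73 − 1² = 72, 73 − 2² = 69, 73 − 3² = 64 = 8² ⇒ 73 = 3² + 8².
  109: 109 − 1² = 108, 109 − 2² = 105, 109 − 3² = 100 = 10² ⇒ 109 = 3² + 10².
  Combine using the Brahmagupta–Fibonacci identity (a² + b²)(c² + d²) = (ac − bd)² + (ad + bc)² = (ac + bd)² + (ad − bc)²:
  73 · 109 = 7957: from (3² + 8²)(3² + 10²), take (3·3 − 8·10, 3·10 + 8·3) = (9 − 80, 30 + 24) = (-71, 54); dropping signs (only squares matter) gives (71, 54); check 71² + 54² = 5041 + 2916 = 7957 ✓.
  Scale by k = 5: (5·71, 5·54) = (355, 270).
Step 4: Order so x ≤ y and verify: 270² + 355² = 72900 + 126025 = 198925 = n. ✓

n = 198925 = 270² + 355² (one valid representation with x ≤ y).
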